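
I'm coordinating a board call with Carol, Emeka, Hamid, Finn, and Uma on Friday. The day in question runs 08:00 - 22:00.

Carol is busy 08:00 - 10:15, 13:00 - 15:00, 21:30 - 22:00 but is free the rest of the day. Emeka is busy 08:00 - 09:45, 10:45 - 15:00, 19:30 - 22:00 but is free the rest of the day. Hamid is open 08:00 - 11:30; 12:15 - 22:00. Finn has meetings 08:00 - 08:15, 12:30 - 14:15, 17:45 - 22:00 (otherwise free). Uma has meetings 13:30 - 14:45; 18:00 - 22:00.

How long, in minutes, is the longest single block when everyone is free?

Carol free: 10:15-13:00, 15:00-21:30 (invert busy blocks within the working day).
Emeka free: 09:45-10:45, 15:00-19:30 (invert busy blocks within the working day).
Hamid free: 08:00-11:30, 12:15-22:00.
Finn free: 08:15-12:30, 14:15-17:45 (invert busy blocks within the working day).
Uma free: 08:00-13:30, 14:45-18:00 (invert busy blocks within the working day).
Carol ∩ Emeka: 10:15-10:45, 15:00-19:30.
Carol ∩ Emeka ∩ Hamid: 10:15-10:45, 15:00-19:30.
Carol ∩ Emeka ∩ Hamid ∩ Finn: 10:15-10:45, 15:00-17:45.
Carol ∩ Emeka ∩ Hamid ∩ Finn ∩ Uma: 10:15-10:45, 15:00-17:45.
Those are the intersection windows.
The longest is 15:00-17:45 at 165 minutes.

165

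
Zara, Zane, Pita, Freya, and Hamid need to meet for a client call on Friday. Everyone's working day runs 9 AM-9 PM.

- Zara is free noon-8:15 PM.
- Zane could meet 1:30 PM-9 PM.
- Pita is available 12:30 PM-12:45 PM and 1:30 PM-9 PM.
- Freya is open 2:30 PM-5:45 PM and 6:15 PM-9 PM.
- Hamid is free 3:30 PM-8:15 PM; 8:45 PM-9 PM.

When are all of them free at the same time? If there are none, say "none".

15:30-17:45, 18:15-20:15

Zara ∩ Zane: 13:30-20:15.
Zara ∩ Zane ∩ Pita: 13:30-20:15.
Zara ∩ Zane ∩ Pita ∩ Freya: 14:30-17:45, 18:15-20:15.
Zara ∩ Zane ∩ Pita ∩ Freya ∩ Hamid: 15:30-17:45, 18:15-20:15.
So the common availability across everyone is 15:30-17:45, 18:15-20:15.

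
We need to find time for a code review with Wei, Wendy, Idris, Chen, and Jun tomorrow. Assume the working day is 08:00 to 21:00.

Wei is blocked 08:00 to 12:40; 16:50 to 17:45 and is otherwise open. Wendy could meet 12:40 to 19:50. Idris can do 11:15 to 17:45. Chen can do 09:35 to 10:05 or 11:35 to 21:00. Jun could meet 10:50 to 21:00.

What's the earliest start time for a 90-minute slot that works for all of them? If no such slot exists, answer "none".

12:40

Wei free: 12:40-16:50, 17:45-21:00 (invert busy blocks within the working day).
Wendy free: 12:40-19:50.
Idris free: 11:15-17:45.
Chen free: 09:35-10:05, 11:35-21:00.
Jun free: 10:50-21:00.
Wei ∩ Wendy: 12:40-16:50, 17:45-19:50.
Wei ∩ Wendy ∩ Idris: 12:40-16:50.
Wei ∩ Wendy ∩ Idris ∩ Chen: 12:40-16:50.
Wei ∩ Wendy ∩ Idris ∩ Chen ∩ Jun: 12:40-16:50.
Those are the intersection windows.
The first common window of at least 90 minutes is 12:40-16:50, so the earliest start is 12:40.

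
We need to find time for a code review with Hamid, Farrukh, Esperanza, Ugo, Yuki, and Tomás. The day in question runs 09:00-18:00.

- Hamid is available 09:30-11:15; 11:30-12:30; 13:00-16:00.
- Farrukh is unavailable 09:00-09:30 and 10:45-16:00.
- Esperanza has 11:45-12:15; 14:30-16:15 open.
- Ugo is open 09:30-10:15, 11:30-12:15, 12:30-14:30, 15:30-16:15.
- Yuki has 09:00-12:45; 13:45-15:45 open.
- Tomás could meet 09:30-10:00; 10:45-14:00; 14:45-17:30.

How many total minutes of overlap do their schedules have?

0

Hamid free: 09:30-11:15, 11:30-12:30, 13:00-16:00.
Farrukh free: 09:30-10:45, 16:00-18:00 (invert busy blocks within the working day).
Esperanza free: 11:45-12:15, 14:30-16:15.
Ugo free: 09:30-10:15, 11:30-12:15, 12:30-14:30, 15:30-16:15.
Yuki free: 09:00-12:45, 13:45-15:45.
Tomás free: 09:30-10:00, 10:45-14:00, 14:45-17:30.
Hamid ∩ Farrukh: 09:30-10:45.
Hamid ∩ Farrukh ∩ Esperanza: ∅.
Hamid ∩ Farrukh ∩ Esperanza ∩ Ugo: ∅.
Hamid ∩ Farrukh ∩ Esperanza ∩ Ugo ∩ Yuki: ∅.
Hamid ∩ Farrukh ∩ Esperanza ∩ Ugo ∩ Yuki ∩ Tomás: ∅.
There is no time when everyone is free.
There is no common window, so the total is 0 minutes.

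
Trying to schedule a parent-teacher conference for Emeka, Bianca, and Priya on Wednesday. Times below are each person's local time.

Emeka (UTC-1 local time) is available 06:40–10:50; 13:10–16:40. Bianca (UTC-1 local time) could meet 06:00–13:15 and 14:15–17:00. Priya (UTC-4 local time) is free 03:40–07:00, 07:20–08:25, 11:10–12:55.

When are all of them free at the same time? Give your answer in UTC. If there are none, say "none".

07:40-11:00, 11:20-11:50, 15:15-16:55

Emeka in UTC: 07:40-11:50, 14:10-17:40 (add 1h to convert from UTC-1).
Bianca in UTC: 07:00-14:15, 15:15-18:00 (add 1h to convert from UTC-1).
Priya in UTC: 07:40-11:00, 11:20-12:25, 15:10-16:55 (add 4h to convert from UTC-4).
Emeka ∩ Bianca: 07:40-11:50, 14:10-14:15, 15:15-17:40.
Emeka ∩ Bianca ∩ Priya: 07:40-11:00, 11:20-11:50, 15:15-16:55.
So the common availability across everyone is 07:40-11:00, 11:20-11:50, 15:15-16:55.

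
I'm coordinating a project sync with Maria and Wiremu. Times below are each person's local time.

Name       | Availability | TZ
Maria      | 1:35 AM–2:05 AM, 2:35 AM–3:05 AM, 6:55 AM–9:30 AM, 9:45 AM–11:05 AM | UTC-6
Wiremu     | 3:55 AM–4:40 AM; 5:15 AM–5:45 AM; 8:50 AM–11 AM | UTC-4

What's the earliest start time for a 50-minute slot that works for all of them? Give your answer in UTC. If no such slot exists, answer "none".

12:55

Maria in UTC: 07:35-08:05, 08:35-09:05, 12:55-15:30, 15:45-17:05 (add 6h to convert from UTC-6).
Wiremu in UTC: 07:55-08:40, 09:15-09:45, 12:50-15:00 (add 4h to convert from UTC-4).
Maria ∩ Wiremu: 07:55-08:05, 08:35-08:40, 12:55-15:00.
The first common window of at least 50 minutes is 12:55-15:00, so the earliest start is 12:55.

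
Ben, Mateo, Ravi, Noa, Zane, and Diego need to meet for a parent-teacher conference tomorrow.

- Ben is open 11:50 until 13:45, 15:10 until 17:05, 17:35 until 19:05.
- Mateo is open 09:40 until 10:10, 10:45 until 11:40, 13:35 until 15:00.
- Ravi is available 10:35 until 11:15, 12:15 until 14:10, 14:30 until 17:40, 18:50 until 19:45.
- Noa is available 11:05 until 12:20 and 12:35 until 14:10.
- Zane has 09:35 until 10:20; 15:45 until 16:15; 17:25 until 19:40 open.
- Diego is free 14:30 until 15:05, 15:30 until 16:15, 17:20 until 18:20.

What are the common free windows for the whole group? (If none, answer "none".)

none

Ben ∩ Mateo: 13:35-13:45.
Ben ∩ Mateo ∩ Ravi: 13:35-13:45.
Ben ∩ Mateo ∩ Ravi ∩ Noa: 13:35-13:45.
Ben ∩ Mateo ∩ Ravi ∩ Noa ∩ Zane: ∅.
Ben ∩ Mateo ∩ Ravi ∩ Noa ∩ Zane ∩ Diego: ∅.
There is no time when everyone is free.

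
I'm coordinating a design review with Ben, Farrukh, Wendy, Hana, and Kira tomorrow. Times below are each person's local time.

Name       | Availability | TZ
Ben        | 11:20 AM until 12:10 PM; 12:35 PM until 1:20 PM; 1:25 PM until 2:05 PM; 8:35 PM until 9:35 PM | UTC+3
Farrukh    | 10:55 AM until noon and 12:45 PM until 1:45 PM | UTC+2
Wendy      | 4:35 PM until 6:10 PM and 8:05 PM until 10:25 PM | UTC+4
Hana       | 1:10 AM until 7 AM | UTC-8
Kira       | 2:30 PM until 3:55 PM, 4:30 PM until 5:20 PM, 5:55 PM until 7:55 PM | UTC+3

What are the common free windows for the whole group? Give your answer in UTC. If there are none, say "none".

none

Ben in UTC: 08:20-09:10, 09:35-10:20, 10:25-11:05, 17:35-18:35 (subtract 3h to convert from UTC+3).
Farrukh in UTC: 08:55-10:00, 10:45-11:45 (subtract 2h to convert from UTC+2).
Wendy in UTC: 12:35-14:10, 16:05-18:25 (subtract 4h to convert from UTC+4).
Hana in UTC: 09:10-15:00 (add 8h to convert from UTC-8).
Kira in UTC: 11:30-12:55, 13:30-14:20, 14:55-16:55 (subtract 3h to convert from UTC+3).
Ben ∩ Farrukh: 08:55-09:10, 09:35-10:00, 10:45-11:05.
Ben ∩ Farrukh ∩ Wendy: ∅.
Ben ∩ Farrukh ∩ Wendy ∩ Hana: ∅.
Ben ∩ Farrukh ∩ Wendy ∩ Hana ∩ Kira: ∅.
There is no time when everyone is free.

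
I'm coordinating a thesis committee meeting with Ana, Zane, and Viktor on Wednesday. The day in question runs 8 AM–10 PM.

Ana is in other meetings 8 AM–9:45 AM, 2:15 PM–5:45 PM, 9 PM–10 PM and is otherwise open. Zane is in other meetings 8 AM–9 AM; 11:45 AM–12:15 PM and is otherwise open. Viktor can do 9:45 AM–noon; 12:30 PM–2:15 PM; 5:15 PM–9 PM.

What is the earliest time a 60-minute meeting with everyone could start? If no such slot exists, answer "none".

09:45

Ana free: 09:45-14:15, 17:45-21:00 (invert busy blocks within the working day).
Zane free: 09:00-11:45, 12:15-22:00 (invert busy blocks within the working day).
Viktor free: 09:45-12:00, 12:30-14:15, 17:15-21:00.
Ana ∩ Zane: 09:45-11:45, 12:15-14:15, 17:45-21:00.
Ana ∩ Zane ∩ Viktor: 09:45-11:45, 12:30-14:15, 17:45-21:00.
The first common window of at least 60 minutes is 09:45-11:45, so the earliest start is 09:45.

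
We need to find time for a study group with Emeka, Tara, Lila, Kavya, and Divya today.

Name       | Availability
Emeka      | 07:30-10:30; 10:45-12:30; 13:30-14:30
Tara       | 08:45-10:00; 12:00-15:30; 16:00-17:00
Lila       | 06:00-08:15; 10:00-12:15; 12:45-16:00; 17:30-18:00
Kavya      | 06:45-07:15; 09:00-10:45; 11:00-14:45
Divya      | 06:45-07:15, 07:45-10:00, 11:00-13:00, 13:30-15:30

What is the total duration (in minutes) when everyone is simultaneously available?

Emeka ∩ Tara: 08:45-10:00, 12:00-12:30, 13:30-14:30.
Emeka ∩ Tara ∩ Lila: 12:00-12:15, 13:30-14:30.
Emeka ∩ Tara ∩ Lila ∩ Kavya: 12:00-12:15, 13:30-14:30.
Emeka ∩ Tara ∩ Lila ∩ Kavya ∩ Divya: 12:00-12:15, 13:30-14:30.
Summing the common windows: 15 + 60 = 75 minutes.

75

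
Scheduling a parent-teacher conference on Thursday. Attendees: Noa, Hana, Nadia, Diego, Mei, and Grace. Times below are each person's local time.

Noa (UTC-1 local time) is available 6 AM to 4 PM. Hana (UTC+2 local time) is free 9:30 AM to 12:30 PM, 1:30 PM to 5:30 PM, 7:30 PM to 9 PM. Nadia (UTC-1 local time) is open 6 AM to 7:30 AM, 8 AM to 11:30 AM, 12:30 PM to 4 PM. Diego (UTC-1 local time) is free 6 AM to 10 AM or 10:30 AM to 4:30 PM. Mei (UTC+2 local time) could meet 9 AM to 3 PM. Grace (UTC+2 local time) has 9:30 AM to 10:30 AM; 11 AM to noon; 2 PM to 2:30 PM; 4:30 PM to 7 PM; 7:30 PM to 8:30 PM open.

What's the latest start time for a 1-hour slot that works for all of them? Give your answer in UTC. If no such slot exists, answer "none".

Noa in UTC: 07:00-17:00 (add 1h to convert from UTC-1).
Hana in UTC: 07:30-10:30, 11:30-15:30, 17:30-19:00 (subtract 2h to convert from UTC+2).
Nadia in UTC: 07:00-08:30, 09:00-12:30, 13:30-17:00 (add 1h to convert from UTC-1).
Diego in UTC: 07:00-11:00, 11:30-17:30 (add 1h to convert from UTC-1).
Mei in UTC: 07:00-13:00 (subtract 2h to convert from UTC+2).
Grace in UTC: 07:30-08:30, 09:00-10:00, 12:00-12:30, 14:30-17:00, 17:30-18:30 (subtract 2h to convert from UTC+2).
Noa ∩ Hana: 07:30-10:30, 11:30-15:30.
Noa ∩ Hana ∩ Nadia: 07:30-08:30, 09:00-10:30, 11:30-12:30, 13:30-15:30.
Noa ∩ Hana ∩ Nadia ∩ Diego: 07:30-08:30, 09:00-10:30, 11:30-12:30, 13:30-15:30.
Noa ∩ Hana ∩ Nadia ∩ Diego ∩ Mei: 07:30-08:30, 09:00-10:30, 11:30-12:30.
Noa ∩ Hana ∩ Nadia ∩ Diego ∩ Mei ∩ Grace: 07:30-08:30, 09:00-10:00, 12:00-12:30.
So the common availability across everyone is 07:30-08:30, 09:00-10:00, 12:00-12:30.
The last common window of at least 60 minutes is 09:00-10:00; a 60-minute meeting can start as late as 09:00 and still end by 10:00.

09:00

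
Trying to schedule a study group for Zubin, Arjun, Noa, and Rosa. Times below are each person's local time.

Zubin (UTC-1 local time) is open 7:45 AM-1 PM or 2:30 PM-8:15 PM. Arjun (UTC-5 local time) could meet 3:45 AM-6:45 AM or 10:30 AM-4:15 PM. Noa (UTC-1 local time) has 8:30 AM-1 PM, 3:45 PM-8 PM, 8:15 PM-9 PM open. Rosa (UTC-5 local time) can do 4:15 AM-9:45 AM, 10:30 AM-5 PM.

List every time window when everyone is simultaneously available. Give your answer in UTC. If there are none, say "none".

09:30-11:45, 16:45-21:00

Zubin in UTC: 08:45-14:00, 15:30-21:15 (add 1h to convert from UTC-1).
Arjun in UTC: 08:45-11:45, 15:30-21:15 (add 5h to convert from UTC-5).
Noa in UTC: 09:30-14:00, 16:45-21:00, 21:15-22:00 (add 1h to convert from UTC-1).
Rosa in UTC: 09:15-14:45, 15:30-22:00 (add 5h to convert from UTC-5).
Zubin ∩ Arjun: 08:45-11:45, 15:30-21:15.
Zubin ∩ Arjun ∩ Noa: 09:30-11:45, 16:45-21:00.
Zubin ∩ Arjun ∩ Noa ∩ Rosa: 09:30-11:45, 16:45-21:00.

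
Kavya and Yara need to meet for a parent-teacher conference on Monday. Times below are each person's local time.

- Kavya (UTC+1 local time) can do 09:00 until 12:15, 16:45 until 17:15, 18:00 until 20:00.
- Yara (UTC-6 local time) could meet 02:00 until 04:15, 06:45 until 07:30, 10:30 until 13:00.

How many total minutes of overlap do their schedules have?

Kavya in UTC: 08:00-11:15, 15:45-16:15, 17:00-19:00 (subtract 1h to convert from UTC+1).
Yara in UTC: 08:00-10:15, 12:45-13:30, 16:30-19:00 (add 6h to convert from UTC-6).
Kavya ∩ Yara: 08:00-10:15, 17:00-19:00.
Summing the common windows: 135 + 120 = 255 minutes.

255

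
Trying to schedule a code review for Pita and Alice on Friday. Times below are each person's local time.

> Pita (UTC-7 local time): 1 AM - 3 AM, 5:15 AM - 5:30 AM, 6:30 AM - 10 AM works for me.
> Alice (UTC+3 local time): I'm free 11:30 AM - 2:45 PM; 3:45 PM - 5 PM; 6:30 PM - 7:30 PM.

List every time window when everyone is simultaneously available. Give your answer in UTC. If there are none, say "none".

Pita in UTC: 08:00-10:00, 12:15-12:30, 13:30-17:00 (add 7h to convert from UTC-7).
Alice in UTC: 08:30-11:45, 12:45-14:00, 15:30-16:30 (subtract 3h to convert from UTC+3).
Pita ∩ Alice: 08:30-10:00, 13:30-14:00, 15:30-16:30.
So the common availability across everyone is 08:30-10:00, 13:30-14:00, 15:30-16:30.

08:30-10:00, 13:30-14:00, 15:30-16:30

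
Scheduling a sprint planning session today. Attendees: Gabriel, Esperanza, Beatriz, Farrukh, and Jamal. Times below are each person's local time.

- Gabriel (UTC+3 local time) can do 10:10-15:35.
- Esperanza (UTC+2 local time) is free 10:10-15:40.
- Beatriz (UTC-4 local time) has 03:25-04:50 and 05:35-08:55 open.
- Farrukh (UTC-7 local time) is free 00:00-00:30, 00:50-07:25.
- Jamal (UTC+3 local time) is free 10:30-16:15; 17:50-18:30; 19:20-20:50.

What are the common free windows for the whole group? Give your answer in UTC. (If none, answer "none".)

Gabriel in UTC: 07:10-12:35 (subtract 3h to convert from UTC+3).
Esperanza in UTC: 08:10-13:40 (subtract 2h to convert from UTC+2).
Beatriz in UTC: 07:25-08:50, 09:35-12:55 (add 4h to convert from UTC-4).
Farrukh in UTC: 07:00-07:30, 07:50-14:25 (add 7h to convert from UTC-7).
Jamal in UTC: 07:30-13:15, 14:50-15:30, 16:20-17:50 (subtract 3h to convert from UTC+3).
Gabriel ∩ Esperanza: 08:10-12:35.
Gabriel ∩ Esperanza ∩ Beatriz: 08:10-08:50, 09:35-12:35.
Gabriel ∩ Esperanza ∩ Beatriz ∩ Farrukh: 08:10-08:50, 09:35-12:35.
Gabriel ∩ Esperanza ∩ Beatriz ∩ Farrukh ∩ Jamal: 08:10-08:50, 09:35-12:35.

08:10-08:50, 09:35-12:35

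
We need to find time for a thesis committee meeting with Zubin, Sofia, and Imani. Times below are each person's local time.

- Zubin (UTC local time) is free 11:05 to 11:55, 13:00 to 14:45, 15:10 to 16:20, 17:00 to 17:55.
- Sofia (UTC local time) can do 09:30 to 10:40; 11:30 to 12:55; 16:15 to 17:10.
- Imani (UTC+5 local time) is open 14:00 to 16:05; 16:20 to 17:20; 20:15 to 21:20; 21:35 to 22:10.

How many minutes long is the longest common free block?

Zubin in UTC: 11:05-11:55, 13:00-14:45, 15:10-16:20, 17:00-17:55.
Sofia in UTC: 09:30-10:40, 11:30-12:55, 16:15-17:10.
Imani in UTC: 09:00-11:05, 11:20-12:20, 15:15-16:20, 16:35-17:10 (subtract 5h to convert from UTC+5).
Zubin ∩ Sofia: 11:30-11:55, 16:15-16:20, 17:00-17:10.
Zubin ∩ Sofia ∩ Imani: 11:30-11:55, 16:15-16:20, 17:00-17:10.
Those are the intersection windows.
The longest is 11:30-11:55 at 25 minutes.

25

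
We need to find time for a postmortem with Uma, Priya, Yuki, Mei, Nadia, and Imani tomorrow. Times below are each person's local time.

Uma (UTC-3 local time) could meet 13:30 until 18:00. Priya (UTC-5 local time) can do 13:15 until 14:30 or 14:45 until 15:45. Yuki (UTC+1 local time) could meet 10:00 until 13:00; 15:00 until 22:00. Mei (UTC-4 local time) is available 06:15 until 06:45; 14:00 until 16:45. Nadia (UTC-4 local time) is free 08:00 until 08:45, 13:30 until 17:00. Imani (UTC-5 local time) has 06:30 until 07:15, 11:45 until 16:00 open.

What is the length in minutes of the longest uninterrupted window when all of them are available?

Uma in UTC: 16:30-21:00 (add 3h to convert from UTC-3).
Priya in UTC: 18:15-19:30, 19:45-20:45 (add 5h to convert from UTC-5).
Yuki in UTC: 09:00-12:00, 14:00-21:00 (subtract 1h to convert from UTC+1).
Mei in UTC: 10:15-10:45, 18:00-20:45 (add 4h to convert from UTC-4).
Nadia in UTC: 12:00-12:45, 17:30-21:00 (add 4h to convert from UTC-4).
Imani in UTC: 11:30-12:15, 16:45-21:00 (add 5h to convert from UTC-5).
Uma ∩ Priya: 18:15-19:30, 19:45-20:45.
Uma ∩ Priya ∩ Yuki: 18:15-19:30, 19:45-20:45.
Uma ∩ Priya ∩ Yuki ∩ Mei: 18:15-19:30, 19:45-20:45.
Uma ∩ Priya ∩ Yuki ∩ Mei ∩ Nadia: 18:15-19:30, 19:45-20:45.
Uma ∩ Priya ∩ Yuki ∩ Mei ∩ Nadia ∩ Imani: 18:15-19:30, 19:45-20:45.
The longest is 18:15-19:30 at 75 minutes.

75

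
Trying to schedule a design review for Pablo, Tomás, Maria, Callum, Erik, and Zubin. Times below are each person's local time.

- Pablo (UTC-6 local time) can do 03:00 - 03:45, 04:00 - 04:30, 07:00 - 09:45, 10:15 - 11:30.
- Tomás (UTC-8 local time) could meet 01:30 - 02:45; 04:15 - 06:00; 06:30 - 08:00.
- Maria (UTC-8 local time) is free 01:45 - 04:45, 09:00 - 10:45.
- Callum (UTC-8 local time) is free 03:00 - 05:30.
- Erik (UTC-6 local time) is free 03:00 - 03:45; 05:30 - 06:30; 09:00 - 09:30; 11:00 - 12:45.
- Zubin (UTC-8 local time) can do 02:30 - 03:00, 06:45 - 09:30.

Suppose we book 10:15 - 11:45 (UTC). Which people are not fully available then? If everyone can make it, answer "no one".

Callum, Erik, Pablo, Tomás, Zubin

Pablo in UTC: 09:00-09:45, 10:00-10:30, 13:00-15:45, 16:15-17:30 (add 6h to convert from UTC-6).
Tomás in UTC: 09:30-10:45, 12:15-14:00, 14:30-16:00 (add 8h to convert from UTC-8).
Maria in UTC: 09:45-12:45, 17:00-18:45 (add 8h to convert from UTC-8).
Callum in UTC: 11:00-13:30 (add 8h to convert from UTC-8).
Erik in UTC: 09:00-09:45, 11:30-12:30, 15:00-15:30, 17:00-18:45 (add 6h to convert from UTC-6).
Zubin in UTC: 10:30-11:00, 14:45-17:30 (add 8h to convert from UTC-8).
Pablo: not fully free for 10:15-11:45. Tomás: not fully free for 10:15-11:45. Maria: free for 10:15-11:45. Callum: not fully free for 10:15-11:45. Erik: not fully free for 10:15-11:45. Zubin: not fully free for 10:15-11:45.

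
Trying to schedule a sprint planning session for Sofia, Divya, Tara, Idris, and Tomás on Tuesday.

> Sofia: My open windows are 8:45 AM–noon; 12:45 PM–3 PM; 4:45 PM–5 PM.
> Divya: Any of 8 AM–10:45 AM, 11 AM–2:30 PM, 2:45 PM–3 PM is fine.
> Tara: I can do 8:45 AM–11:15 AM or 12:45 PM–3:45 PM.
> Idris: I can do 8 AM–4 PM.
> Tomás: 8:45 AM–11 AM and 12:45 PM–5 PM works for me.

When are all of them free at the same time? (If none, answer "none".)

Sofia ∩ Divya: 08:45-10:45, 11:00-12:00, 12:45-14:30, 14:45-15:00.
Sofia ∩ Divya ∩ Tara: 08:45-10:45, 11:00-11:15, 12:45-14:30, 14:45-15:00.
Sofia ∩ Divya ∩ Tara ∩ Idris: 08:45-10:45, 11:00-11:15, 12:45-14:30, 14:45-15:00.
Sofia ∩ Divya ∩ Tara ∩ Idris ∩ Tomás: 08:45-10:45, 12:45-14:30, 14:45-15:00.

08:45-10:45, 12:45-14:30, 14:45-15:00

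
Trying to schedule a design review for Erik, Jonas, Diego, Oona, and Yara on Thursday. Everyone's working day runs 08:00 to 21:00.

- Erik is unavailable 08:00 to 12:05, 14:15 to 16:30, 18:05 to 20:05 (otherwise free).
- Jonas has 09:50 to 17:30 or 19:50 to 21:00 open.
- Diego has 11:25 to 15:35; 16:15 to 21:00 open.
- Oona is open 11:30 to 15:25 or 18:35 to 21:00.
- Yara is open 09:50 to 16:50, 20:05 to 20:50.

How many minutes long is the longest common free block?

130

Erik free: 12:05-14:15, 16:30-18:05, 20:05-21:00 (invert busy blocks within the working day).
Jonas free: 09:50-17:30, 19:50-21:00.
Diego free: 11:25-15:35, 16:15-21:00.
Oona free: 11:30-15:25, 18:35-21:00.
Yara free: 09:50-16:50, 20:05-20:50.
Erik ∩ Jonas: 12:05-14:15, 16:30-17:30, 20:05-21:00.
Erik ∩ Jonas ∩ Diego: 12:05-14:15, 16:30-17:30, 20:05-21:00.
Erik ∩ Jonas ∩ Diego ∩ Oona: 12:05-14:15, 20:05-21:00.
Erik ∩ Jonas ∩ Diego ∩ Oona ∩ Yara: 12:05-14:15, 20:05-20:50.
The longest is 12:05-14:15 at 130 minutes.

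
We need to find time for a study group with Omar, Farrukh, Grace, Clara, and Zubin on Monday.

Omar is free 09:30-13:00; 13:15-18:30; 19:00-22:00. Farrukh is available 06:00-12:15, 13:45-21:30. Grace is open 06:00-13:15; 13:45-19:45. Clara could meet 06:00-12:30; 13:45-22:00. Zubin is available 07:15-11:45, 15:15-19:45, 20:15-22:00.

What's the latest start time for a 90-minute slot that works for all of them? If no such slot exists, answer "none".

Omar ∩ Farrukh: 09:30-12:15, 13:45-18:30, 19:00-21:30.
Omar ∩ Farrukh ∩ Grace: 09:30-12:15, 13:45-18:30, 19:00-19:45.
Omar ∩ Farrukh ∩ Grace ∩ Clara: 09:30-12:15, 13:45-18:30, 19:00-19:45.
Omar ∩ Farrukh ∩ Grace ∩ Clara ∩ Zubin: 09:30-11:45, 15:15-18:30, 19:00-19:45.
So the common availability across everyone is 09:30-11:45, 15:15-18:30, 19:00-19:45.
The last common window of at least 90 minutes is 15:15-18:30; a 90-minute meeting can start as late as 17:00 and still end by 18:30.

17:00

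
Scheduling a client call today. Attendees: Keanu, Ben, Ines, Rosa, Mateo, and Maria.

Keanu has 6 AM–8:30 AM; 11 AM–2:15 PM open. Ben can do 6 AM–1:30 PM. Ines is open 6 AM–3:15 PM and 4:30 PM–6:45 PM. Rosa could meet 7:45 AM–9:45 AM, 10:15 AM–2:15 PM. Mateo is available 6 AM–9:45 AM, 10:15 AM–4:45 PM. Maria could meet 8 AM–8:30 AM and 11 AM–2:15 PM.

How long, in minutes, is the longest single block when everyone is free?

Keanu ∩ Ben: 06:00-08:30, 11:00-13:30.
Keanu ∩ Ben ∩ Ines: 06:00-08:30, 11:00-13:30.
Keanu ∩ Ben ∩ Ines ∩ Rosa: 07:45-08:30, 11:00-13:30.
Keanu ∩ Ben ∩ Ines ∩ Rosa ∩ Mateo: 07:45-08:30, 11:00-13:30.
Keanu ∩ Ben ∩ Ines ∩ Rosa ∩ Mateo ∩ Maria: 08:00-08:30, 11:00-13:30.
Those are the intersection windows.
The longest is 11:00-13:30 at 150 minutes.

150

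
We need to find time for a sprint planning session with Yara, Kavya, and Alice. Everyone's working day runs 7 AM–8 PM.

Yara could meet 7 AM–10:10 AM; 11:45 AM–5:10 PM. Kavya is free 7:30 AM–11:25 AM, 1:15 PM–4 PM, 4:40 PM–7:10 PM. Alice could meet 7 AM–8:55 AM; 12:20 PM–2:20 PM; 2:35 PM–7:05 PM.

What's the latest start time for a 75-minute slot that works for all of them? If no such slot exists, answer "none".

14:45

Yara ∩ Kavya: 07:30-10:10, 13:15-16:00, 16:40-17:10.
Yara ∩ Kavya ∩ Alice: 07:30-08:55, 13:15-14:20, 14:35-16:00, 16:40-17:10.
So the common availability across everyone is 07:30-08:55, 13:15-14:20, 14:35-16:00, 16:40-17:10.
The last common window of at least 75 minutes is 14:35-16:00; a 75-minute meeting can start as late as 14:45 and still end by 16:00.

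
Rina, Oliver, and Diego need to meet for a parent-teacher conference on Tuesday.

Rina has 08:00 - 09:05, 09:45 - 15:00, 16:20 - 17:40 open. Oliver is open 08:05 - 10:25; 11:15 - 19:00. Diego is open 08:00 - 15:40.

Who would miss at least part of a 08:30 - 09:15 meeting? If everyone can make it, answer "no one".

Rina

Rina: not fully free for 08:30-09:15. Oliver: free for 08:30-09:15. Diego: free for 08:30-09:15.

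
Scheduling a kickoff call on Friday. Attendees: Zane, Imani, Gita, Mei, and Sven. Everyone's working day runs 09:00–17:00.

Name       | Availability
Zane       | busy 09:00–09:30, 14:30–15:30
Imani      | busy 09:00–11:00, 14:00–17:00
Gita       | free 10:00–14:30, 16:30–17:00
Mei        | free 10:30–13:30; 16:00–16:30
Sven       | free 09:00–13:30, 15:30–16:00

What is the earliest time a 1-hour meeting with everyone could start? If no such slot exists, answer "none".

11:00

Zane free: 09:30-14:30, 15:30-17:00 (invert busy blocks within the working day).
Imani free: 11:00-14:00 (invert busy blocks within the working day).
Gita free: 10:00-14:30, 16:30-17:00.
Mei free: 10:30-13:30, 16:00-16:30.
Sven free: 09:00-13:30, 15:30-16:00.
Zane ∩ Imani: 11:00-14:00.
Zane ∩ Imani ∩ Gita: 11:00-14:00.
Zane ∩ Imani ∩ Gita ∩ Mei: 11:00-13:30.
Zane ∩ Imani ∩ Gita ∩ Mei ∩ Sven: 11:00-13:30.
The first common window of at least 60 minutes is 11:00-13:30, so the earliest start is 11:00.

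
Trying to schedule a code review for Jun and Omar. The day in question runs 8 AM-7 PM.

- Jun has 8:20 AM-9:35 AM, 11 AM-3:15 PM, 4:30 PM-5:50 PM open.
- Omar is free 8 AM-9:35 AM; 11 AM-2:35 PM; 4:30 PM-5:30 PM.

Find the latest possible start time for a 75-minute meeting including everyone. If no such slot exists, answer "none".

Jun ∩ Omar: 08:20-09:35, 11:00-14:35, 16:30-17:30.
The last common window of at least 75 minutes is 11:00-14:35; a 75-minute meeting can start as late as 13:20 and still end by 14:35.

13:20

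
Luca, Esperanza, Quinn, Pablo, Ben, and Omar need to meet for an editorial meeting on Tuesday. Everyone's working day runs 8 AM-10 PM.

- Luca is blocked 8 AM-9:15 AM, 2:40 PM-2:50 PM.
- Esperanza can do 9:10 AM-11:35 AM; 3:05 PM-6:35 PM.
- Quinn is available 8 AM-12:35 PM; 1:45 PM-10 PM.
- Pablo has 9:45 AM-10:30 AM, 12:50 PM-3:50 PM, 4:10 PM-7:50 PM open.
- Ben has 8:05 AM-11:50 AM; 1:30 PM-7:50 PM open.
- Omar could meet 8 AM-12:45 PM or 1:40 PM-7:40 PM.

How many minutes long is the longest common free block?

Luca free: 09:15-14:40, 14:50-22:00 (invert busy blocks within the working day).
Esperanza free: 09:10-11:35, 15:05-18:35.
Quinn free: 08:00-12:35, 13:45-22:00.
Pablo free: 09:45-10:30, 12:50-15:50, 16:10-19:50.
Ben free: 08:05-11:50, 13:30-19:50.
Omar free: 08:00-12:45, 13:40-19:40.
Luca ∩ Esperanza: 09:15-11:35, 15:05-18:35.
Luca ∩ Esperanza ∩ Quinn: 09:15-11:35, 15:05-18:35.
Luca ∩ Esperanza ∩ Quinn ∩ Pablo: 09:45-10:30, 15:05-15:50, 16:10-18:35.
Luca ∩ Esperanza ∩ Quinn ∩ Pablo ∩ Ben: 09:45-10:30, 15:05-15:50, 16:10-18:35.
Luca ∩ Esperanza ∩ Quinn ∩ Pablo ∩ Ben ∩ Omar: 09:45-10:30, 15:05-15:50, 16:10-18:35.
The longest is 16:10-18:35 at 145 minutes.

145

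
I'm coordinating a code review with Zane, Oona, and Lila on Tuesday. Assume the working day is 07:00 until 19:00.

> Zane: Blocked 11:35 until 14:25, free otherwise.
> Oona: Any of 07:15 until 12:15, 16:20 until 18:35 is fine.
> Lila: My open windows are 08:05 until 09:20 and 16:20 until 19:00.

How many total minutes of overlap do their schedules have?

210

Zane free: 07:00-11:35, 14:25-19:00 (invert busy blocks within the working day).
Oona free: 07:15-12:15, 16:20-18:35.
Lila free: 08:05-09:20, 16:20-19:00.
Zane ∩ Oona: 07:15-11:35, 16:20-18:35.
Zane ∩ Oona ∩ Lila: 08:05-09:20, 16:20-18:35.
Those are the intersection windows.
Summing the common windows: 75 + 135 = 210 minutes.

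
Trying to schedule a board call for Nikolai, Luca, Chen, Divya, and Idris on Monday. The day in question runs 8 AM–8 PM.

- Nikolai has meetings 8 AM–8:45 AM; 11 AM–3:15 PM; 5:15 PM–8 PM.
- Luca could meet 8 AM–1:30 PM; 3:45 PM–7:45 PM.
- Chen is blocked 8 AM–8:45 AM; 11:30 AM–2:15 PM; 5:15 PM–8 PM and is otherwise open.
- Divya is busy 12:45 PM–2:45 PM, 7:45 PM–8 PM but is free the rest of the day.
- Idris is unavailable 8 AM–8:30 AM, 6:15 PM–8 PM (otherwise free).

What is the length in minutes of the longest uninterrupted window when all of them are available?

135

Nikolai free: 08:45-11:00, 15:15-17:15 (invert busy blocks within the working day).
Luca free: 08:00-13:30, 15:45-19:45.
Chen free: 08:45-11:30, 14:15-17:15 (invert busy blocks within the working day).
Divya free: 08:00-12:45, 14:45-19:45 (invert busy blocks within the working day).
Idris free: 08:30-18:15 (invert busy blocks within the working day).
Nikolai ∩ Luca: 08:45-11:00, 15:45-17:15.
Nikolai ∩ Luca ∩ Chen: 08:45-11:00, 15:45-17:15.
Nikolai ∩ Luca ∩ Chen ∩ Divya: 08:45-11:00, 15:45-17:15.
Nikolai ∩ Luca ∩ Chen ∩ Divya ∩ Idris: 08:45-11:00, 15:45-17:15.
So the common availability across everyone is 08:45-11:00, 15:45-17:15.
The longest is 08:45-11:00 at 135 minutes.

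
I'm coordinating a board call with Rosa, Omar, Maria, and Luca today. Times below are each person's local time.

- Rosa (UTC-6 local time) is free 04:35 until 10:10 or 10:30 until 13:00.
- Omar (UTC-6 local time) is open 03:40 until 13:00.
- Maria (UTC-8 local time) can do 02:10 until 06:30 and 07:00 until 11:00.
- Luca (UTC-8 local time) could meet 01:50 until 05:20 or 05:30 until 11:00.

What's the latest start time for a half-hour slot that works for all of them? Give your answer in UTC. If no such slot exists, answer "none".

Rosa in UTC: 10:35-16:10, 16:30-19:00 (add 6h to convert from UTC-6).
Omar in UTC: 09:40-19:00 (add 6h to convert from UTC-6).
Maria in UTC: 10:10-14:30, 15:00-19:00 (add 8h to convert from UTC-8).
Luca in UTC: 09:50-13:20, 13:30-19:00 (add 8h to convert from UTC-8).
Rosa ∩ Omar: 10:35-16:10, 16:30-19:00.
Rosa ∩ Omar ∩ Maria: 10:35-14:30, 15:00-16:10, 16:30-19:00.
Rosa ∩ Omar ∩ Maria ∩ Luca: 10:35-13:20, 13:30-14:30, 15:00-16:10, 16:30-19:00.
The last common window of at least 30 minutes is 16:30-19:00; a 30-minute meeting can start as late as 18:30 and still end by 19:00.

18:30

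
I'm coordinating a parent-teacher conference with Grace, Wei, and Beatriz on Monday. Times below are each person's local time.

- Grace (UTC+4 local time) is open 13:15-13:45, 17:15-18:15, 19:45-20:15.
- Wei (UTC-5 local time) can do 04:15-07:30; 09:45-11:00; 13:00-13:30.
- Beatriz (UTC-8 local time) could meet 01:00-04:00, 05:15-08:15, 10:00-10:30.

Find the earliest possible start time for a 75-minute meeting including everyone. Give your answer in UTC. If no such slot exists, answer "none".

none

Grace in UTC: 09:15-09:45, 13:15-14:15, 15:45-16:15 (subtract 4h to convert from UTC+4).
Wei in UTC: 09:15-12:30, 14:45-16:00, 18:00-18:30 (add 5h to convert from UTC-5).
Beatriz in UTC: 09:00-12:00, 13:15-16:15, 18:00-18:30 (add 8h to convert from UTC-8).
Grace ∩ Wei: 09:15-09:45, 15:45-16:00.
Grace ∩ Wei ∩ Beatriz: 09:15-09:45, 15:45-16:00.
No common window is at least 75 minutes long.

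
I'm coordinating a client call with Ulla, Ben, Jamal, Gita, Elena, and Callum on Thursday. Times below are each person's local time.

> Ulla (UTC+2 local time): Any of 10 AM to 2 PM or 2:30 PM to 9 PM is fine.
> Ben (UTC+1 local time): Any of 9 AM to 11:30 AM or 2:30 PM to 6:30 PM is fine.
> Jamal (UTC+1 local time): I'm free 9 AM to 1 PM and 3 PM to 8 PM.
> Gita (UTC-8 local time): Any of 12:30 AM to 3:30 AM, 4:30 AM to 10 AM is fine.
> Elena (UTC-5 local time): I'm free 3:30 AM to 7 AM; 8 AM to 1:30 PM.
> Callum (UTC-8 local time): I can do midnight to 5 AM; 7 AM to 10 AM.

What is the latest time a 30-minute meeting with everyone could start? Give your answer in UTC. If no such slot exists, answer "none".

17:00

Ulla in UTC: 08:00-12:00, 12:30-19:00 (subtract 2h to convert from UTC+2).
Ben in UTC: 08:00-10:30, 13:30-17:30 (subtract 1h to convert from UTC+1).
Jamal in UTC: 08:00-12:00, 14:00-19:00 (subtract 1h to convert from UTC+1).
Gita in UTC: 08:30-11:30, 12:30-18:00 (add 8h to convert from UTC-8).
Elena in UTC: 08:30-12:00, 13:00-18:30 (add 5h to convert from UTC-5).
Callum in UTC: 08:00-13:00, 15:00-18:00 (add 8h to convert from UTC-8).
Ulla ∩ Ben: 08:00-10:30, 13:30-17:30.
Ulla ∩ Ben ∩ Jamal: 08:00-10:30, 14:00-17:30.
Ulla ∩ Ben ∩ Jamal ∩ Gita: 08:30-10:30, 14:00-17:30.
Ulla ∩ Ben ∩ Jamal ∩ Gita ∩ Elena: 08:30-10:30, 14:00-17:30.
Ulla ∩ Ben ∩ Jamal ∩ Gita ∩ Elena ∩ Callum: 08:30-10:30, 15:00-17:30.
So the common availability across everyone is 08:30-10:30, 15:00-17:30.
The last common window of at least 30 minutes is 15:00-17:30; a 30-minute meeting can start as late as 17:00 and still end by 17:30.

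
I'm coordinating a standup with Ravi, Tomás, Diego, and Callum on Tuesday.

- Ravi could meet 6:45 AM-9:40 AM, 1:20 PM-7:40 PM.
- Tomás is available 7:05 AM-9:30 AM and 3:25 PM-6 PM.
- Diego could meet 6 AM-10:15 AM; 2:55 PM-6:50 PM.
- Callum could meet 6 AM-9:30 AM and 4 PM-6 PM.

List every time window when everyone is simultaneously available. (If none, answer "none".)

07:05-09:30, 16:00-18:00

Ravi ∩ Tomás: 07:05-09:30, 15:25-18:00.
Ravi ∩ Tomás ∩ Diego: 07:05-09:30, 15:25-18:00.
Ravi ∩ Tomás ∩ Diego ∩ Callum: 07:05-09:30, 16:00-18:00.
Those are the intersection windows.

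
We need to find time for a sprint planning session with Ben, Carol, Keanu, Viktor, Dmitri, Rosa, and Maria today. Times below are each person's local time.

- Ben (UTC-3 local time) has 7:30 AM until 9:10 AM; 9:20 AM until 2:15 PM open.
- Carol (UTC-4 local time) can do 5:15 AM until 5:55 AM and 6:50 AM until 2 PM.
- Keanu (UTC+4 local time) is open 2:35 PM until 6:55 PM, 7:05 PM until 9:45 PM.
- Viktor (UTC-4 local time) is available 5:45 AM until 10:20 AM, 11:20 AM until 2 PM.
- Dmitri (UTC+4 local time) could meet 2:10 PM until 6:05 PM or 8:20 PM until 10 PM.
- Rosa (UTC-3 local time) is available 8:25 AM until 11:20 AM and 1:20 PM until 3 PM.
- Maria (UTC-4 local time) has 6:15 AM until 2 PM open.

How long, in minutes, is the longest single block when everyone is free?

Ben in UTC: 10:30-12:10, 12:20-17:15 (add 3h to convert from UTC-3).
Carol in UTC: 09:15-09:55, 10:50-18:00 (add 4h to convert from UTC-4).
Keanu in UTC: 10:35-14:55, 15:05-17:45 (subtract 4h to convert from UTC+4).
Viktor in UTC: 09:45-14:20, 15:20-18:00 (add 4h to convert from UTC-4).
Dmitri in UTC: 10:10-14:05, 16:20-18:00 (subtract 4h to convert from UTC+4).
Rosa in UTC: 11:25-14:20, 16:20-18:00 (add 3h to convert from UTC-3).
Maria in UTC: 10:15-18:00 (add 4h to convert from UTC-4).
Ben ∩ Carol: 10:50-12:10, 12:20-17:15.
Ben ∩ Carol ∩ Keanu: 10:50-12:10, 12:20-14:55, 15:05-17:15.
Ben ∩ Carol ∩ Keanu ∩ Viktor: 10:50-12:10, 12:20-14:20, 15:20-17:15.
Ben ∩ Carol ∩ Keanu ∩ Viktor ∩ Dmitri: 10:50-12:10, 12:20-14:05, 16:20-17:15.
Ben ∩ Carol ∩ Keanu ∩ Viktor ∩ Dmitri ∩ Rosa: 11:25-12:10, 12:20-14:05, 16:20-17:15.
Ben ∩ Carol ∩ Keanu ∩ Viktor ∩ Dmitri ∩ Rosa ∩ Maria: 11:25-12:10, 12:20-14:05, 16:20-17:15.
So the common availability across everyone is 11:25-12:10, 12:20-14:05, 16:20-17:15.
The longest is 12:20-14:05 at 105 minutes.

105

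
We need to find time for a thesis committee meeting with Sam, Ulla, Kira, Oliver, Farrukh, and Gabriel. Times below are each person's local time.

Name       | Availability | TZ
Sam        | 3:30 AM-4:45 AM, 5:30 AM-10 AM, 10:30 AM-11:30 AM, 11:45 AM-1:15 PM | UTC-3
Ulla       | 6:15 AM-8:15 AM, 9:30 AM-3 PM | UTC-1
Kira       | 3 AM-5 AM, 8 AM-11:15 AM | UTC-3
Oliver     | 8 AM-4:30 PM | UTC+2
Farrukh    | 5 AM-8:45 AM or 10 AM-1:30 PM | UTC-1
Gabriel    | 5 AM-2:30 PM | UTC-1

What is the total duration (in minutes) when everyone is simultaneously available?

Sam in UTC: 06:30-07:45, 08:30-13:00, 13:30-14:30, 14:45-16:15 (add 3h to convert from UTC-3).
Ulla in UTC: 07:15-09:15, 10:30-16:00 (add 1h to convert from UTC-1).
Kira in UTC: 06:00-08:00, 11:00-14:15 (add 3h to convert from UTC-3).
Oliver in UTC: 06:00-14:30 (subtract 2h to convert from UTC+2).
Farrukh in UTC: 06:00-09:45, 11:00-14:30 (add 1h to convert from UTC-1).
Gabriel in UTC: 06:00-15:30 (add 1h to convert from UTC-1).
Sam ∩ Ulla: 07:15-07:45, 08:30-09:15, 10:30-13:00, 13:30-14:30, 14:45-16:00.
Sam ∩ Ulla ∩ Kira: 07:15-07:45, 11:00-13:00, 13:30-14:15.
Sam ∩ Ulla ∩ Kira ∩ Oliver: 07:15-07:45, 11:00-13:00, 13:30-14:15.
Sam ∩ Ulla ∩ Kira ∩ Oliver ∩ Farrukh: 07:15-07:45, 11:00-13:00, 13:30-14:15.
Sam ∩ Ulla ∩ Kira ∩ Oliver ∩ Farrukh ∩ Gabriel: 07:15-07:45, 11:00-13:00, 13:30-14:15.
Summing the common windows: 30 + 120 + 45 = 195 minutes.

195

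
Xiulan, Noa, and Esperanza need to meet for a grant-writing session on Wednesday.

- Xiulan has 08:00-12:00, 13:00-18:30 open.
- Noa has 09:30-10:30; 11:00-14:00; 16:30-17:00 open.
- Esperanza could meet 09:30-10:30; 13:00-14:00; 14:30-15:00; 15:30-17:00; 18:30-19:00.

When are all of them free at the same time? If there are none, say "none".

09:30-10:30, 13:00-14:00, 16:30-17:00

Xiulan ∩ Noa: 09:30-10:30, 11:00-12:00, 13:00-14:00, 16:30-17:00.
Xiulan ∩ Noa ∩ Esperanza: 09:30-10:30, 13:00-14:00, 16:30-17:00.
So the common availability across everyone is 09:30-10:30, 13:00-14:00, 16:30-17:00.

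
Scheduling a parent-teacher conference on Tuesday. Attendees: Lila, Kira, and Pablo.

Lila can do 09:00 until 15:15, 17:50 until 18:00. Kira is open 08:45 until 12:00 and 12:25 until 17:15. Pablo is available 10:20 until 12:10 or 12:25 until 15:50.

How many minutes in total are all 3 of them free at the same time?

270

Lila ∩ Kira: 09:00-12:00, 12:25-15:15.
Lila ∩ Kira ∩ Pablo: 10:20-12:00, 12:25-15:15.
Those are the intersection windows.
Summing the common windows: 100 + 170 = 270 minutes.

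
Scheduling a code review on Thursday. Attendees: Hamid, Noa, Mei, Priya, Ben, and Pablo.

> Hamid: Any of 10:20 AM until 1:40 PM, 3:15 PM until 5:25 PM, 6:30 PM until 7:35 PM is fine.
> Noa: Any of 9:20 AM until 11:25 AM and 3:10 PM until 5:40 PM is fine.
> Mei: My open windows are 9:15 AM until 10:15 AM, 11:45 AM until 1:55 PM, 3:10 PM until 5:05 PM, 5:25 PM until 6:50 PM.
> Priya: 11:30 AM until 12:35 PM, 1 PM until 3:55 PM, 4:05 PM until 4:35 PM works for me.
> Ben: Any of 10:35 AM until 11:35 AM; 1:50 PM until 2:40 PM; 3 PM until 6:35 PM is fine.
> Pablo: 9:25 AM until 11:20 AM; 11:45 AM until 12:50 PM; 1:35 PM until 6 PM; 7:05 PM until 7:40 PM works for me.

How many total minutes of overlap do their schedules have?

70

Hamid ∩ Noa: 10:20-11:25, 15:15-17:25.
Hamid ∩ Noa ∩ Mei: 15:15-17:05.
Hamid ∩ Noa ∩ Mei ∩ Priya: 15:15-15:55, 16:05-16:35.
Hamid ∩ Noa ∩ Mei ∩ Priya ∩ Ben: 15:15-15:55, 16:05-16:35.
Hamid ∩ Noa ∩ Mei ∩ Priya ∩ Ben ∩ Pablo: 15:15-15:55, 16:05-16:35.
Summing the common windows: 40 + 30 = 70 minutes.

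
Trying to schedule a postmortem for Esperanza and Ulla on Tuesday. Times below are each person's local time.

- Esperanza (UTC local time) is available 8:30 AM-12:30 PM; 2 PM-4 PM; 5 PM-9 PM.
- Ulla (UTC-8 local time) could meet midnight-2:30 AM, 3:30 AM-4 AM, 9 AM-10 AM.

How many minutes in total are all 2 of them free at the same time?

Esperanza in UTC: 08:30-12:30, 14:00-16:00, 17:00-21:00.
Ulla in UTC: 08:00-10:30, 11:30-12:00, 17:00-18:00 (add 8h to convert from UTC-8).
Esperanza ∩ Ulla: 08:30-10:30, 11:30-12:00, 17:00-18:00.
Summing the common windows: 120 + 30 + 60 = 210 minutes.

210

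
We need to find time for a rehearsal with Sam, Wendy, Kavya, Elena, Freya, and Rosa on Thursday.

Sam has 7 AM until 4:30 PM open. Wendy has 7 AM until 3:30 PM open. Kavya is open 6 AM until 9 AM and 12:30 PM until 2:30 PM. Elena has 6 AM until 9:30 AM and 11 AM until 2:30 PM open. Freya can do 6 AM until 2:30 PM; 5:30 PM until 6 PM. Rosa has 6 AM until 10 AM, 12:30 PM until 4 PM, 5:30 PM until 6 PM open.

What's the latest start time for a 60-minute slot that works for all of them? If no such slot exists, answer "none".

13:30

Sam ∩ Wendy: 07:00-15:30.
Sam ∩ Wendy ∩ Kavya: 07:00-09:00, 12:30-14:30.
Sam ∩ Wendy ∩ Kavya ∩ Elena: 07:00-09:00, 12:30-14:30.
Sam ∩ Wendy ∩ Kavya ∩ Elena ∩ Freya: 07:00-09:00, 12:30-14:30.
Sam ∩ Wendy ∩ Kavya ∩ Elena ∩ Freya ∩ Rosa: 07:00-09:00, 12:30-14:30.
The last common window of at least 60 minutes is 12:30-14:30; a 60-minute meeting can start as late as 13:30 and still end by 14:30.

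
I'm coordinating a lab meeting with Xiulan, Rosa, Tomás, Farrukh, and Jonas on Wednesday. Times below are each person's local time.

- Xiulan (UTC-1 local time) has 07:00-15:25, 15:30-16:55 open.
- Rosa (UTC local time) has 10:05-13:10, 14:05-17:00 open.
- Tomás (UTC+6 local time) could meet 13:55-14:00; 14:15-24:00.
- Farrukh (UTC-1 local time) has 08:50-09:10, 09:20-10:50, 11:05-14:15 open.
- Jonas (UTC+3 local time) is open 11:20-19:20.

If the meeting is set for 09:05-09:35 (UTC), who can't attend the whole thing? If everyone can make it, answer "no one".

Farrukh, Rosa

Xiulan in UTC: 08:00-16:25, 16:30-17:55 (add 1h to convert from UTC-1).
Rosa in UTC: 10:05-13:10, 14:05-17:00.
Tomás in UTC: 07:55-08:00, 08:15-18:00 (subtract 6h to convert from UTC+6).
Farrukh in UTC: 09:50-10:10, 10:20-11:50, 12:05-15:15 (add 1h to convert from UTC-1).
Jonas in UTC: 08:20-16:20 (subtract 3h to convert from UTC+3).
Xiulan: free for 09:05-09:35. Rosa: not fully free for 09:05-09:35. Tomás: free for 09:05-09:35. Farrukh: not fully free for 09:05-09:35. Jonas: free for 09:05-09:35.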